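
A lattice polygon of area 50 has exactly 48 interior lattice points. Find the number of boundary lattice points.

Pick's theorem gives A = I + B/2 − 1, so B = 2(A − I + 1) = 2(50 − 48 + 1) = 6.

6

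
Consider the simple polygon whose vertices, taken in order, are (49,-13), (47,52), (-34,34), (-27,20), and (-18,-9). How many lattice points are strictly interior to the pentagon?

4012

Using the shoelace formula, 2A = |[49·52 − 47·(-13)] + [47·34 − (-34)·52] + [(-34)·20 − (-27)·34] + [(-27)·(-9) − (-18)·20] + [(-18)·(-13) − 49·(-9)]| = 8041, so the area is 4020.5.
The number of boundary lattice points is Σ gcd(|Δx|,|Δy|) = gcd(2,65) + gcd(81,18) + gcd(7,14) + gcd(9,29) + gcd(67,4) = 1+9+7+1+1 = 19.
By Pick's theorem A = I + B/2 − 1, so I = 4020.5 − 19/2 + 1 = 4012.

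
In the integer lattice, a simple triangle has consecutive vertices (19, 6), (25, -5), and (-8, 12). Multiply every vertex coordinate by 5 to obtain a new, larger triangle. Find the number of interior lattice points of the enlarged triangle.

3251

The shoelace formula gives twice the area as |[19·(-5) − 25·6] + [25·12 − (-8)·(-5)] + [(-8)·6 − 19·12]| = 261, so the area is 261/2.
Summing gcd(|Δx|,|Δy|) over the edges gives the boundary count: gcd(6,11) + gcd(33,17) + gcd(27,6) = 1+1+3 = 5.
Scaling by 5 multiplies the area by 5² = 25 (so the new area is 6525/2) and multiplies the boundary lattice-point count by 5, giving 25.
By Pick's theorem, the interior count of the dilated polygon is 6525/2 − 25/2 + 1 = 3251.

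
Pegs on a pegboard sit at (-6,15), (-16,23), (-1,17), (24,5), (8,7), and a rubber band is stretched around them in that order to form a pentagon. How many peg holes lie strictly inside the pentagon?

131

Using the shoelace formula, 2A = |[(-6)·23 − (-16)·15] + [(-16)·17 − (-1)·23] + [(-1)·5 − 24·17] + [24·7 − 8·5] + [8·15 − (-6)·7]| = 270, so the area is 135.
Summing gcd(|Δx|,|Δy|) over the edges gives the boundary count: gcd(10,8) + gcd(15,6) + gcd(25,12) + gcd(16,2) + gcd(14,8) = 2+3+1+2+2 = 10.
By Pick's theorem A = I + B/2 − 1, so I = 135 − 10/2 + 1 = 131.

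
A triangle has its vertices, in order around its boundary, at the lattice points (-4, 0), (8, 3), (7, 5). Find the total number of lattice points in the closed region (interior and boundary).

17

Using the shoelace formula, 2A = |((-4)·3 − 8·0) + (8·5 − 7·3) + (7·0 − (-4)·5)| = 27, so the area is 27/2.
Summing gcd(|Δx|,|Δy|) over the edges gives the boundary count: gcd(12,3) + gcd(1,2) + gcd(11,5) = 3+1+1 = 5.
Pick's theorem gives I = A − B/2 + 1 = 27/2 − 5/2 + 1 = 12, so the closed region contains I + B = 12 + 5 = 17 lattice points.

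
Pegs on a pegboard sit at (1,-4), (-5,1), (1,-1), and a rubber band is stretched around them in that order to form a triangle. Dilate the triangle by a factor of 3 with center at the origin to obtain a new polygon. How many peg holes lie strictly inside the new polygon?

By the shoelace formula, twice the signed area is |(1·1 − (-5)·(-4)) + ((-5)·(-1) − 1·1) + (1·(-4) − 1·(-1))| = 18, so the area is 9.
Along each edge there are gcd(|Δx|,|Δy|)+1 lattice points, so counting each shared vertex once the boundary has gcd(6,5) + gcd(6,2) + gcd(0,3) = 1+2+3 = 6.
Scaling by 3 multiplies the area by 3² = 9 (so the new area is 81) and multiplies the boundary lattice-point count by 3, giving 18.
By Pick's theorem, the interior count of the dilated polygon is 81 − 18/2 + 1 = 73.

73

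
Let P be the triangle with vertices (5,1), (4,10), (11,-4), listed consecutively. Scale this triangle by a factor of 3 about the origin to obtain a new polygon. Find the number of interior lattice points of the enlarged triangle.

By the shoelace formula, twice the signed area is |[5·10 − 4·1] + [4·(-4) − 11·10] + [11·1 − 5·(-4)]| = 49, so the area is 49/2.
Along each edge there are gcd(|Δx|,|Δy|)+1 lattice points, so counting each shared vertex once the boundary has gcd(1,9) + gcd(7,14) + gcd(6,5) = 1+7+1 = 9.
Scaling by 3 multiplies the area by 3² = 9 (so the new area is 441/2) and multiplies the boundary lattice-point count by 3, giving 27.
By Pick's theorem, the interior count of the dilated polygon is 441/2 − 27/2 + 1 = 208.

208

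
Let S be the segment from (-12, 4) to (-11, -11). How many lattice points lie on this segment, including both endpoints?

2

The number of lattice points on a segment between lattice points is gcd(|Δx|,|Δy|) + 1 = gcd(1,15) + 1 = 1 + 1 = 2.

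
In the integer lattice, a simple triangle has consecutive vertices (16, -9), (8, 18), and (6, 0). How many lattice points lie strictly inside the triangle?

By the shoelace formula, twice the signed area is |[16·18 − 8·(-9)] + [8·0 − 6·18] + [6·(-9) − 16·0]| = 198, so the area is 99.
The number of boundary lattice points is Σ gcd(|Δx|,|Δy|) = gcd(8,27) + gcd(2,18) + gcd(10,9) = 1+2+1 = 4.
By Pick's theorem A = I + B/2 − 1, so I = 99 − 4/2 + 1 = 98.

98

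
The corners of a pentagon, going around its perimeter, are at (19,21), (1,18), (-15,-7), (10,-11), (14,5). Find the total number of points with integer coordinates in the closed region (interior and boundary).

The shoelace formula gives twice the area as |(19·18 − 1·21) + (1·(-7) − (-15)·18) + ((-15)·(-11) − 10·(-7)) + (10·5 − 14·(-11)) + (14·21 − 19·5)| = 1222, so the area is 611.
Along each edge there are gcd(|Δx|,|Δy|)+1 lattice points, so counting each shared vertex once the boundary has gcd(18,3) + gcd(16,25) + gcd(25,4) + gcd(4,16) + gcd(5,16) = 3+1+1+4+1 = 10.
Pick's theorem gives I = A − B/2 + 1 = 611 − 10/2 + 1 = 607, so the closed region contains I + B = 607 + 10 = 617 lattice points.

617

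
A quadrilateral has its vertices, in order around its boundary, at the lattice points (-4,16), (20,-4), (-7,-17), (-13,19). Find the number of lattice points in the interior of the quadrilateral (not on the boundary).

By the shoelace formula, twice the signed area is |((-4)·(-4) − 20·16) + (20·(-17) − (-7)·(-4)) + ((-7)·19 − (-13)·(-17)) + ((-13)·16 − (-4)·19)| = 1158, so the area is 579.
Along each edge there are gcd(|Δx|,|Δy|)+1 lattice points, so counting each shared vertex once the boundary has gcd(24,20) + gcd(27,13) + gcd(6,36) + gcd(9,3) = 4+1+6+3 = 14.
By Pick's theorem A = I + B/2 − 1, so I = 579 − 14/2 + 1 = 573.

573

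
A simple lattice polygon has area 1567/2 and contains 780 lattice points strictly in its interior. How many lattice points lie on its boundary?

9

Pick's theorem gives A = I + B/2 − 1, so B = 2(A − I + 1) = 2(1567/2 − 780 + 1) = 9.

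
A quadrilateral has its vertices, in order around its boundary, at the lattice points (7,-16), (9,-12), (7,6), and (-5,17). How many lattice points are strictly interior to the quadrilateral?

By the shoelace formula, twice the signed area is |(7·(-12) − 9·(-16)) + (9·6 − 7·(-12)) + (7·17 − (-5)·6) + ((-5)·(-16) − 7·17)| = 308, so the area is 154.
Along each edge there are gcd(|Δx|,|Δy|)+1 lattice points, so counting each shared vertex once the boundary has gcd(2,4) + gcd(2,18) + gcd(12,11) + gcd(12,33) = 2+2+1+3 = 8.
Pick's theorem gives I = A − B/2 + 1 = 154 − 8/2 + 1 = 151.

151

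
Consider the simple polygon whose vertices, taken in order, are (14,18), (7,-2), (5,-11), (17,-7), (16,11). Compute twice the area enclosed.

By the shoelace formula, twice the signed area is |[14·(-2) − 7·18] + [7·(-11) − 5·(-2)] + [5·(-7) − 17·(-11)] + [17·11 − 16·(-7)] + [16·18 − 14·11]| = 364, so the area is 182.

364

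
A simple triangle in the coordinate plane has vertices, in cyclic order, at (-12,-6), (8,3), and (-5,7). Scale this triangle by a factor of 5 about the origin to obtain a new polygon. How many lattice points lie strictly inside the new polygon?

2456

The shoelace formula gives twice the area as |[(-12)·3 − 8·(-6)] + [8·7 − (-5)·3] + [(-5)·(-6) − (-12)·7]| = 197, so the area is 98.5.
The number of boundary lattice points is Σ gcd(|Δx|,|Δy|) = gcd(20,9) + gcd(13,4) + gcd(7,13) = 1+1+1 = 3.
Scaling by 5 multiplies the area by 5² = 25 (so the new area is 2462.5) and multiplies the boundary lattice-point count by 5, giving 15.
By Pick's theorem, the interior count of the dilated polygon is 2462.5 − 15/2 + 1 = 2456.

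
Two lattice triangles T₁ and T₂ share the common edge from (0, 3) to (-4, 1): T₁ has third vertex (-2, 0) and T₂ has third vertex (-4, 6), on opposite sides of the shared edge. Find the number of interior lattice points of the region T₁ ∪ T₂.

The union is the simple quadrilateral with vertices (0, 3), (-2, 0), (-4, 1), (-4, 6) in order.
By the shoelace formula, twice the signed area is |[0·0 − (-2)·3] + [(-2)·1 − (-4)·0] + [(-4)·6 − (-4)·1] + [(-4)·3 − 0·6]| = 28, so the area is 14.
Along each edge there are gcd(|Δx|,|Δy|)+1 lattice points, so counting each shared vertex once the boundary has gcd(2,3) + gcd(2,1) + gcd(0,5) + gcd(4,3) = 1+1+5+1 = 8.
By Pick's theorem I = A − B/2 + 1 = 14 − 8/2 + 1 = 11.

11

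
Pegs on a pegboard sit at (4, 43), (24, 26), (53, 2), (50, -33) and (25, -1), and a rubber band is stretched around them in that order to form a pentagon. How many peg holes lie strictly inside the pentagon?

The shoelace formula gives twice the area as |(4·26 − 24·43) + (24·2 − 53·26) + (53·(-33) − 50·2) + (50·(-1) − 25·(-33)) + (25·43 − 4·(-1))| = 2253, so the area is 2253/2.
Summing gcd(|Δx|,|Δy|) over the edges gives the boundary count: gcd(20,17) + gcd(29,24) + gcd(3,35) + gcd(25,32) + gcd(21,44) = 1+1+1+1+1 = 5.
Pick's theorem gives I = A − B/2 + 1 = 2253/2 − 5/2 + 1 = 1125.

1125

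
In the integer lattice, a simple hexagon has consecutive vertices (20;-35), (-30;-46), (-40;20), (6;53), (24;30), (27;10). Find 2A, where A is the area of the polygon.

9457

The shoelace formula gives twice the area as |(20·(-46) − (-30)·(-35)) + ((-30)·20 − (-40)·(-46)) + ((-40)·53 − 6·20) + (6·30 − 24·53) + (24·10 − 27·30) + (27·(-35) − 20·10)| = 9457, so the area is 4728.5.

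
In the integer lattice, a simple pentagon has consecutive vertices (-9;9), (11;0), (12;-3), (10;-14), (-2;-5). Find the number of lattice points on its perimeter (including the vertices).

13

Along each edge there are gcd(|Δx|,|Δy|)+1 lattice points, so counting each shared vertex once the boundary has gcd(20,9) + gcd(1,3) + gcd(2,11) + gcd(12,9) + gcd(7,14) = 1+1+1+3+7 = 13.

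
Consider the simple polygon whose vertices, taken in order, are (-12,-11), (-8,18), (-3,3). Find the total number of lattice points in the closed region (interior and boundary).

The shoelace formula gives twice the area as |[(-12)·18 − (-8)·(-11)] + [(-8)·3 − (-3)·18] + [(-3)·(-11) − (-12)·3]| = 205, so the area is 205/2.
Summing gcd(|Δx|,|Δy|) over the edges gives the boundary count: gcd(4,29) + gcd(5,15) + gcd(9,14) = 1+5+1 = 7.
Pick's theorem gives I = A − B/2 + 1 = 205/2 − 7/2 + 1 = 100, so the closed region contains I + B = 100 + 7 = 107 lattice points.

107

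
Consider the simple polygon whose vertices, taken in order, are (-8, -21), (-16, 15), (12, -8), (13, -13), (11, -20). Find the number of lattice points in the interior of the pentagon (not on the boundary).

531

Using the shoelace formula, 2A = |[(-8)·15 − (-16)·(-21)] + [(-16)·(-8) − 12·15] + [12·(-13) − 13·(-8)] + [13·(-20) − 11·(-13)] + [11·(-21) − (-8)·(-20)]| = 1068, so the area is 534.
Along each edge there are gcd(|Δx|,|Δy|)+1 lattice points, so counting each shared vertex once the boundary has gcd(8,36) + gcd(28,23) + gcd(1,5) + gcd(2,7) + gcd(19,1) = 4+1+1+1+1 = 8.
By Pick's theorem A = I + B/2 − 1, so I = 534 − 8/2 + 1 = 531.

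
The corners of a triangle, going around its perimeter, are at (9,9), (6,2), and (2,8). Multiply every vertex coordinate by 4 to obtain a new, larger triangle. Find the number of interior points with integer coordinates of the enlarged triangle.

By the shoelace formula, twice the signed area is |(9·2 − 6·9) + (6·8 − 2·2) + (2·9 − 9·8)| = 46, so the area is 23.
The number of boundary lattice points is Σ gcd(|Δx|,|Δy|) = gcd(3,7) + gcd(4,6) + gcd(7,1) = 1+2+1 = 4.
Scaling by 4 multiplies the area by 4² = 16 (so the new area is 368) and multiplies the boundary lattice-point count by 4, giving 16.
By Pick's theorem, the interior count of the dilated polygon is 368 − 16/2 + 1 = 361.

361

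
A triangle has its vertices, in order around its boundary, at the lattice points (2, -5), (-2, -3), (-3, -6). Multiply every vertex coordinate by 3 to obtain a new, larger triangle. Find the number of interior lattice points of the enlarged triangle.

By the shoelace formula, twice the signed area is |[2·(-3) − (-2)·(-5)] + [(-2)·(-6) − (-3)·(-3)] + [(-3)·(-5) − 2·(-6)]| = 14, so the area is 7.
The number of boundary lattice points is Σ gcd(|Δx|,|Δy|) = gcd(4,2) + gcd(1,3) + gcd(5,1) = 2+1+1 = 4.
Scaling by 3 multiplies the area by 3² = 9 (so the new area is 63) and multiplies the boundary lattice-point count by 3, giving 12.
By Pick's theorem, the interior count of the dilated polygon is 63 − 12/2 + 1 = 58.

58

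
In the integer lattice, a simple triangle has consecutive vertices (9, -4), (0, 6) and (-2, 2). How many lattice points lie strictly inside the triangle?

The shoelace formula gives twice the area as |[9·6 − 0·(-4)] + [0·2 − (-2)·6] + [(-2)·(-4) − 9·2]| = 56, so the area is 28.
The number of boundary lattice points is Σ gcd(|Δx|,|Δy|) = gcd(9,10) + gcd(2,4) + gcd(11,6) = 1+2+1 = 4.
Pick's theorem gives I = A − B/2 + 1 = 28 − 4/2 + 1 = 27.

27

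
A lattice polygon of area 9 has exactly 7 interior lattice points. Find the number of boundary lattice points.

6

Pick's theorem gives A = I + B/2 − 1, so B = 2(A − I + 1) = 2(9 − 7 + 1) = 6.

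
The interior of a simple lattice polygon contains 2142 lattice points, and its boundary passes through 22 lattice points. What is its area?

2152

By Pick's theorem, A = I + B/2 − 1 = 2142 + 22/2 − 1 = 2152.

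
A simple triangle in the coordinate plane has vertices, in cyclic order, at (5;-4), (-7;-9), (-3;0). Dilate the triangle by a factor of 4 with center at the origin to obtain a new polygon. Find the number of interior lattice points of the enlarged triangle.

Using the shoelace formula, 2A = |(5·(-9) − (-7)·(-4)) + ((-7)·0 − (-3)·(-9)) + ((-3)·(-4) − 5·0)| = 88, so the area is 44.
Summing gcd(|Δx|,|Δy|) over the edges gives the boundary count: gcd(12,5) + gcd(4,9) + gcd(8,4) = 1+1+4 = 6.
Scaling by 4 multiplies the area by 4² = 16 (so the new area is 704) and multiplies the boundary lattice-point count by 4, giving 24.
By Pick's theorem, the interior count of the dilated polygon is 704 − 24/2 + 1 = 693.

693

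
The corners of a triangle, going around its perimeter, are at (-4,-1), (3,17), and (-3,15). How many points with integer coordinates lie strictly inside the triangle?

46

By the shoelace formula, twice the signed area is |[(-4)·17 − 3·(-1)] + [3·15 − (-3)·17] + [(-3)·(-1) − (-4)·15]| = 94, so the area is 47.
Summing gcd(|Δx|,|Δy|) over the edges gives the boundary count: gcd(7,18) + gcd(6,2) + gcd(1,16) = 1+2+1 = 4.
By Pick's theorem A = I + B/2 − 1, so I = 47 − 4/2 + 1 = 46.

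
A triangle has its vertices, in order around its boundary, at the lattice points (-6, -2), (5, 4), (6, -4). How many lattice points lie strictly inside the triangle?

46

The shoelace formula gives twice the area as |((-6)·4 − 5·(-2)) + (5·(-4) − 6·4) + (6·(-2) − (-6)·(-4))| = 94, so the area is 47.
Along each edge there are gcd(|Δx|,|Δy|)+1 lattice points, so counting each shared vertex once the boundary has gcd(11,6) + gcd(1,8) + gcd(12,2) = 1+1+2 = 4.
By Pick's theorem A = I + B/2 − 1, so I = 47 − 4/2 + 1 = 46.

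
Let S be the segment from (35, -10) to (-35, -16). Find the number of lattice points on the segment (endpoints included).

The number of lattice points on a segment between lattice points is gcd(|Δx|,|Δy|) + 1 = gcd(70,6) + 1 = 2 + 1 = 3.

3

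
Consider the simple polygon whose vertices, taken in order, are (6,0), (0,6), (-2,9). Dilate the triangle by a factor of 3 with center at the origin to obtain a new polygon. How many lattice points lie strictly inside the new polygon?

By the shoelace formula, twice the signed area is |[6·6 − 0·0] + [0·9 − (-2)·6] + [(-2)·0 − 6·9]| = 6, so the area is 3.
The number of boundary lattice points is Σ gcd(|Δx|,|Δy|) = gcd(6,6) + gcd(2,3) + gcd(8,9) = 6+1+1 = 8.
Scaling by 3 multiplies the area by 3² = 9 (so the new area is 27) and multiplies the boundary lattice-point count by 3, giving 24.
By Pick's theorem, the interior count of the dilated polygon is 27 − 24/2 + 1 = 16.

16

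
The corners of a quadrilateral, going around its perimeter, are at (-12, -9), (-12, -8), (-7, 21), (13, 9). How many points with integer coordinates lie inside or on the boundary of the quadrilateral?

The shoelace formula gives twice the area as |[(-12)·(-8) − (-12)·(-9)] + [(-12)·21 − (-7)·(-8)] + [(-7)·9 − 13·21] + [13·(-9) − (-12)·9]| = 665, so the area is 665/2.
Summing gcd(|Δx|,|Δy|) over the edges gives the boundary count: gcd(0,1) + gcd(5,29) + gcd(20,12) + gcd(25,18) = 1+1+4+1 = 7.
Pick's theorem gives I = A − B/2 + 1 = 665/2 − 7/2 + 1 = 330, so the closed region contains I + B = 330 + 7 = 337 lattice points.

337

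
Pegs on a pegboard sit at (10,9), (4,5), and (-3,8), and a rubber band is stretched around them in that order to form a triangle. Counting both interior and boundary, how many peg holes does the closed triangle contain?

26

Using the shoelace formula, 2A = |[10·5 − 4·9] + [4·8 − (-3)·5] + [(-3)·9 − 10·8]| = 46, so the area is 23.
Summing gcd(|Δx|,|Δy|) over the edges gives the boundary count: gcd(6,4) + gcd(7,3) + gcd(13,1) = 2+1+1 = 4.
Pick's theorem gives I = A − B/2 + 1 = 23 − 4/2 + 1 = 22, so the closed region contains I + B = 22 + 4 = 26 lattice points.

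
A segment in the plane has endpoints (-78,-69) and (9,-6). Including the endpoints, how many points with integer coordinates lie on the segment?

4

The number of lattice points on a segment between lattice points is gcd(|Δx|,|Δy|) + 1 = gcd(87,63) + 1 = 3 + 1 = 4.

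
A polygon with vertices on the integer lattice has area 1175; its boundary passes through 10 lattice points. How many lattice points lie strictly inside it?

1171

From Pick's theorem, I = A − B/2 + 1 = 1175 − 10/2 + 1 = 1171.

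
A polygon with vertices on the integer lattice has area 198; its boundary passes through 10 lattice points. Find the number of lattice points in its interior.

194

From Pick's theorem, I = A − B/2 + 1 = 198 − 10/2 + 1 = 194.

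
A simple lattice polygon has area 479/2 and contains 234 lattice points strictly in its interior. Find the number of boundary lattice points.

13

Pick's theorem gives A = I + B/2 − 1, so B = 2(A − I + 1) = 2(479/2 − 234 + 1) = 13.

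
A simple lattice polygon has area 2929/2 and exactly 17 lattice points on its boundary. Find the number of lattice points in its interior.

Pick's theorem A = I + B/2 − 1 rearranges to I = A − B/2 + 1 = 2929/2 − 17/2 + 1 = 1457.

1457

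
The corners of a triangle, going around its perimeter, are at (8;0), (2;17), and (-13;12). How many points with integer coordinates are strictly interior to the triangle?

Using the shoelace formula, 2A = |[8·17 − 2·0] + [2·12 − (-13)·17] + [(-13)·0 − 8·12]| = 285, so the area is 285/2.
Summing gcd(|Δx|,|Δy|) over the edges gives the boundary count: gcd(6,17) + gcd(15,5) + gcd(21,12) = 1+5+3 = 9.
Pick's theorem gives I = A − B/2 + 1 = 285/2 − 9/2 + 1 = 139.

139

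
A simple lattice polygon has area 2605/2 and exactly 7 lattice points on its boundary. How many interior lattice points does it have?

1300

Pick's theorem A = I + B/2 − 1 rearranges to I = A − B/2 + 1 = 2605/2 − 7/2 + 1 = 1300.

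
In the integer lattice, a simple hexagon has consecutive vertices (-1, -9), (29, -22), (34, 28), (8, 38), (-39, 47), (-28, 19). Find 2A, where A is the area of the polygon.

By the shoelace formula, twice the signed area is |[(-1)·(-22) − 29·(-9)] + [29·28 − 34·(-22)] + [34·38 − 8·28] + [8·47 − (-39)·38] + [(-39)·19 − (-28)·47] + [(-28)·(-9) − (-1)·19]| = 5615, so the area is 5615/2.

5615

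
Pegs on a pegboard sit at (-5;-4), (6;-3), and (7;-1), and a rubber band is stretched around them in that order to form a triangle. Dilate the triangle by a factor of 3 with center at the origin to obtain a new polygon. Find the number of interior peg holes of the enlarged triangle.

88

By the shoelace formula, twice the signed area is |((-5)·(-3) − 6·(-4)) + (6·(-1) − 7·(-3)) + (7·(-4) − (-5)·(-1))| = 21, so the area is 21/2.
Along each edge there are gcd(|Δx|,|Δy|)+1 lattice points, so counting each shared vertex once the boundary has gcd(11,1) + gcd(1,2) + gcd(12,3) = 1+1+3 = 5.
Scaling by 3 multiplies the area by 3² = 9 (so the new area is 94.5) and multiplies the boundary lattice-point count by 3, giving 15.
By Pick's theorem, the interior count of the dilated polygon is 94.5 − 15/2 + 1 = 88.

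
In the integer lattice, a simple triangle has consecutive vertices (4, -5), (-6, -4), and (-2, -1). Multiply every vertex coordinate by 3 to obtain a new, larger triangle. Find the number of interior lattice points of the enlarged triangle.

148

Using the shoelace formula, 2A = |(4·(-4) − (-6)·(-5)) + ((-6)·(-1) − (-2)·(-4)) + ((-2)·(-5) − 4·(-1))| = 34, so the area is 17.
The number of boundary lattice points is Σ gcd(|Δx|,|Δy|) = gcd(10,1) + gcd(4,3) + gcd(6,4) = 1+1+2 = 4.
Scaling by 3 multiplies the area by 3² = 9 (so the new area is 153) and multiplies the boundary lattice-point count by 3, giving 12.
By Pick's theorem, the interior count of the dilated polygon is 153 − 12/2 + 1 = 148.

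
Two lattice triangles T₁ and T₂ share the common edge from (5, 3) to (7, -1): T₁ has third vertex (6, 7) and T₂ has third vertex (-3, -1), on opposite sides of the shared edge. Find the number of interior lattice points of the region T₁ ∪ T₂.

The union is the simple quadrilateral with vertices (5, 3), (6, 7), (7, -1), (-3, -1) in order.
By the shoelace formula, twice the signed area is |(5·7 − 6·3) + (6·(-1) − 7·7) + (7·(-1) − (-3)·(-1)) + ((-3)·3 − 5·(-1))| = 52, so the area is 26.
The number of boundary lattice points is Σ gcd(|Δx|,|Δy|) = gcd(1,4) + gcd(1,8) + gcd(10,0) + gcd(8,4) = 1+1+10+4 = 16.
By Pick's theorem I = A − B/2 + 1 = 26 − 16/2 + 1 = 19.

19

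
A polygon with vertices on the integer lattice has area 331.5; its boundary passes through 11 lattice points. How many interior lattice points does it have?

From Pick's theorem, I = A − B/2 + 1 = 331.5 − 11/2 + 1 = 327.

327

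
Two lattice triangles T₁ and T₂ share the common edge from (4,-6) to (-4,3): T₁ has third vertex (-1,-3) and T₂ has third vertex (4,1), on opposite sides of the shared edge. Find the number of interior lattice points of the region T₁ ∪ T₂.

33

The union is the simple quadrilateral with vertices (4,-6), (-1,-3), (-4,3), (4,1) in order.
Using the shoelace formula, 2A = |[4·(-3) − (-1)·(-6)] + [(-1)·3 − (-4)·(-3)] + [(-4)·1 − 4·3] + [4·(-6) − 4·1]| = 77, so the area is 77/2.
The number of boundary lattice points is Σ gcd(|Δx|,|Δy|) = gcd(5,3) + gcd(3,6) + gcd(8,2) + gcd(0,7) = 1+3+2+7 = 13.
By Pick's theorem I = A − B/2 + 1 = 77/2 − 13/2 + 1 = 33.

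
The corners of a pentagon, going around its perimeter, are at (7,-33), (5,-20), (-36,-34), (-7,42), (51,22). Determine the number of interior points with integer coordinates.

3367

The shoelace formula gives twice the area as |[7·(-20) − 5·(-33)] + [5·(-34) − (-36)·(-20)] + [(-36)·42 − (-7)·(-34)] + [(-7)·22 − 51·42] + [51·(-33) − 7·22]| = 6748, so the area is 3374.
Summing gcd(|Δx|,|Δy|) over the edges gives the boundary count: gcd(2,13) + gcd(41,14) + gcd(29,76) + gcd(58,20) + gcd(44,55) = 1+1+1+2+11 = 16.
By Pick's theorem A = I + B/2 − 1, so I = 3374 − 16/2 + 1 = 3367.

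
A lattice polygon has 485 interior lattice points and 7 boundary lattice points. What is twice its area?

By Pick's theorem, A = I + B/2 − 1 = 485 + 7/2 − 1 = 975/2.
Hence 2A = 975.

975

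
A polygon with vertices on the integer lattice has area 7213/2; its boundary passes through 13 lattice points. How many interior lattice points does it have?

From Pick's theorem, I = A − B/2 + 1 = 7213/2 − 13/2 + 1 = 3601.

3601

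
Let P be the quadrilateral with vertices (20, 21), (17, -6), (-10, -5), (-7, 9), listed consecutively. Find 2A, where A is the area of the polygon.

By the shoelace formula, twice the signed area is |[20·(-6) − 17·21] + [17·(-5) − (-10)·(-6)] + [(-10)·9 − (-7)·(-5)] + [(-7)·21 − 20·9]| = 1074, so the area is 537.

1074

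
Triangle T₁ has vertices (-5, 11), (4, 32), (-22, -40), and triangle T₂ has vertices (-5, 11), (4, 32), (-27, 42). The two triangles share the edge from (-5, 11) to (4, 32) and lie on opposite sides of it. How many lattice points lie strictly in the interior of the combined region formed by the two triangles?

412

The union is the simple quadrilateral with vertices (-5, 11), (-22, -40), (4, 32), (-27, 42) in order.
Using the shoelace formula, 2A = |((-5)·(-40) − (-22)·11) + ((-22)·32 − 4·(-40)) + (4·42 − (-27)·32) + ((-27)·11 − (-5)·42)| = 843, so the area is 843/2.
The number of boundary lattice points is Σ gcd(|Δx|,|Δy|) = gcd(17,51) + gcd(26,72) + gcd(31,10) + gcd(22,31) = 17+2+1+1 = 21.
By Pick's theorem I = A − B/2 + 1 = 843/2 − 21/2 + 1 = 412.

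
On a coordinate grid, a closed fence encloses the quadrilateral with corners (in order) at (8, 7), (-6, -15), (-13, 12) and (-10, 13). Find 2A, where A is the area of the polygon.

568

The shoelace formula gives twice the area as |[8·(-15) − (-6)·7] + [(-6)·12 − (-13)·(-15)] + [(-13)·13 − (-10)·12] + [(-10)·7 − 8·13]| = 568, so the area is 284.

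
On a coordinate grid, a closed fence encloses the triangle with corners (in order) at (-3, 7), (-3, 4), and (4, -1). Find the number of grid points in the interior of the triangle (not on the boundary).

9

By the shoelace formula, twice the signed area is |[(-3)·4 − (-3)·7] + [(-3)·(-1) − 4·4] + [4·7 − (-3)·(-1)]| = 21, so the area is 21/2.
Summing gcd(|Δx|,|Δy|) over the edges gives the boundary count: gcd(0,3) + gcd(7,5) + gcd(7,8) = 3+1+1 = 5.
By Pick's theorem A = I + B/2 − 1, so I = 21/2 − 5/2 + 1 = 9.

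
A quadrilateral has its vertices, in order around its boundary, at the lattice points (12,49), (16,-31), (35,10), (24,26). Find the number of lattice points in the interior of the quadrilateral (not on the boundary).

809

By the shoelace formula, twice the signed area is |(12·(-31) − 16·49) + (16·10 − 35·(-31)) + (35·26 − 24·10) + (24·49 − 12·26)| = 1623, so the area is 1623/2.
The number of boundary lattice points is Σ gcd(|Δx|,|Δy|) = gcd(4,80) + gcd(19,41) + gcd(11,16) + gcd(12,23) = 4+1+1+1 = 7.
By Pick's theorem A = I + B/2 − 1, so I = 1623/2 − 7/2 + 1 = 809.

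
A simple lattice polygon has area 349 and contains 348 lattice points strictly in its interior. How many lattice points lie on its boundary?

Pick's theorem gives A = I + B/2 − 1, so B = 2(A − I + 1) = 2(349 − 348 + 1) = 4.

4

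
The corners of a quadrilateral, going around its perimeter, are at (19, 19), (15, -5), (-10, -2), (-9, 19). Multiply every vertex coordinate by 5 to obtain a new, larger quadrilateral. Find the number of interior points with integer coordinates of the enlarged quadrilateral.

14916

By the shoelace formula, twice the signed area is |(19·(-5) − 15·19) + (15·(-2) − (-10)·(-5)) + ((-10)·19 − (-9)·(-2)) + ((-9)·19 − 19·19)| = 1200, so the area is 600.
The number of boundary lattice points is Σ gcd(|Δx|,|Δy|) = gcd(4,24) + gcd(25,3) + gcd(1,21) + gcd(28,0) = 4+1+1+28 = 34.
Scaling by 5 multiplies the area by 5² = 25 (so the new area is 15000) and multiplies the boundary lattice-point count by 5, giving 170.
By Pick's theorem, the interior count of the dilated polygon is 15000 − 170/2 + 1 = 14916.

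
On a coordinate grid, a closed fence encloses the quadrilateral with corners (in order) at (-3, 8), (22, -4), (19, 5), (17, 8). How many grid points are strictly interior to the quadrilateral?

113

The shoelace formula gives twice the area as |[(-3)·(-4) − 22·8] + [22·5 − 19·(-4)] + [19·8 − 17·5] + [17·8 − (-3)·8]| = 249, so the area is 249/2.
The number of boundary lattice points is Σ gcd(|Δx|,|Δy|) = gcd(25,12) + gcd(3,9) + gcd(2,3) + gcd(20,0) = 1+3+1+20 = 25.
By Pick's theorem A = I + B/2 − 1, so I = 249/2 − 25/2 + 1 = 113.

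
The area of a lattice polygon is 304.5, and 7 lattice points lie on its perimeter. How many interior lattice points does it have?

302

From Pick's theorem, I = A − B/2 + 1 = 304.5 − 7/2 + 1 = 302.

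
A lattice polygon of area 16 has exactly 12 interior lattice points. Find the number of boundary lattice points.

10

Pick's theorem gives A = I + B/2 − 1, so B = 2(A − I + 1) = 2(16 − 12 + 1) = 10.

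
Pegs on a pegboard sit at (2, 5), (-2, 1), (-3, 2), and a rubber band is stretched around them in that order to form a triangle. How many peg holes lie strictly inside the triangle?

2

The shoelace formula gives twice the area as |(2·1 − (-2)·5) + ((-2)·2 − (-3)·1) + ((-3)·5 − 2·2)| = 8, so the area is 4.
Summing gcd(|Δx|,|Δy|) over the edges gives the boundary count: gcd(4,4) + gcd(1,1) + gcd(5,3) = 4+1+1 = 6.
Pick's theorem gives I = A − B/2 + 1 = 4 − 6/2 + 1 = 2.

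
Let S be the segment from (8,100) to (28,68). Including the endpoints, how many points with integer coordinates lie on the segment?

5

The number of lattice points on a segment between lattice points is gcd(|Δx|,|Δy|) + 1 = gcd(20,32) + 1 = 4 + 1 = 5.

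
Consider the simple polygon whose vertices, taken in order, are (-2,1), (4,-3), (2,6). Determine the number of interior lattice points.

22

Using the shoelace formula, 2A = |((-2)·(-3) − 4·1) + (4·6 − 2·(-3)) + (2·1 − (-2)·6)| = 46, so the area is 23.
Along each edge there are gcd(|Δx|,|Δy|)+1 lattice points, so counting each shared vertex once the boundary has gcd(6,4) + gcd(2,9) + gcd(4,5) = 2+1+1 = 4.
Pick's theorem gives I = A − B/2 + 1 = 23 − 4/2 + 1 = 22.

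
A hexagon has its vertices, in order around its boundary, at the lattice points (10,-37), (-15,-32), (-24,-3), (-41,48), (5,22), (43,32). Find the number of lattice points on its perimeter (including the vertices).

The number of boundary lattice points is Σ gcd(|Δx|,|Δy|) = gcd(25,5) + gcd(9,29) + gcd(17,51) + gcd(46,26) + gcd(38,10) + gcd(33,69) = 5+1+17+2+2+3 = 30.

30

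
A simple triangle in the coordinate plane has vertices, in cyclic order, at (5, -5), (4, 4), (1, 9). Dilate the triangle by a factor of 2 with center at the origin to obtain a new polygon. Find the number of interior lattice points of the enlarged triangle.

The shoelace formula gives twice the area as |(5·4 − 4·(-5)) + (4·9 − 1·4) + (1·(-5) − 5·9)| = 22, so the area is 11.
Summing gcd(|Δx|,|Δy|) over the edges gives the boundary count: gcd(1,9) + gcd(3,5) + gcd(4,14) = 1+1+2 = 4.
Scaling by 2 multiplies the area by 2² = 4 (so the new area is 44) and multiplies the boundary lattice-point count by 2, giving 8.
By Pick's theorem, the interior count of the dilated polygon is 44 − 8/2 + 1 = 41.

41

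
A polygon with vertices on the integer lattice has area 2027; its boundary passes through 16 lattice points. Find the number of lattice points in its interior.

2020

Pick's theorem A = I + B/2 − 1 rearranges to I = A − B/2 + 1 = 2027 − 16/2 + 1 = 2020.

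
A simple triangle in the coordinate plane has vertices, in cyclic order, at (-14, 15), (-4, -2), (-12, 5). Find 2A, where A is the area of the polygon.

Using the shoelace formula, 2A = |((-14)·(-2) − (-4)·15) + ((-4)·5 − (-12)·(-2)) + ((-12)·15 − (-14)·5)| = 66, so the area is 33.

66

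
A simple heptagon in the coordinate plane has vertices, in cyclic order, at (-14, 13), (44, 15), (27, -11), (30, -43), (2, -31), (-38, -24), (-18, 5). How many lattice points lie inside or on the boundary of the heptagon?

2687

The shoelace formula gives twice the area as |((-14)·15 − 44·13) + (44·(-11) − 27·15) + (27·(-43) − 30·(-11)) + (30·(-31) − 2·(-43)) + (2·(-24) − (-38)·(-31)) + ((-38)·5 − (-18)·(-24)) + ((-18)·13 − (-14)·5)| = 5358, so the area is 2679.
Summing gcd(|Δx|,|Δy|) over the edges gives the boundary count: gcd(58,2) + gcd(17,26) + gcd(3,32) + gcd(28,12) + gcd(40,7) + gcd(20,29) + gcd(4,8) = 2+1+1+4+1+1+4 = 14.
Pick's theorem gives I = A − B/2 + 1 = 2679 − 14/2 + 1 = 2673, so the closed region contains I + B = 2673 + 14 = 2687 lattice points.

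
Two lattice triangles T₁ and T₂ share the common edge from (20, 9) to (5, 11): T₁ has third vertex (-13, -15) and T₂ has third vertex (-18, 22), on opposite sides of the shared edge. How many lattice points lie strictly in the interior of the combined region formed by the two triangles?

270

The union is the simple quadrilateral with vertices (20, 9), (-13, -15), (5, 11), (-18, 22) in order.
By the shoelace formula, twice the signed area is |(20·(-15) − (-13)·9) + ((-13)·11 − 5·(-15)) + (5·22 − (-18)·11) + ((-18)·9 − 20·22)| = 545, so the area is 545/2.
Along each edge there are gcd(|Δx|,|Δy|)+1 lattice points, so counting each shared vertex once the boundary has gcd(33,24) + gcd(18,26) + gcd(23,11) + gcd(38,13) = 3+2+1+1 = 7.
By Pick's theorem I = A − B/2 + 1 = 545/2 − 7/2 + 1 = 270.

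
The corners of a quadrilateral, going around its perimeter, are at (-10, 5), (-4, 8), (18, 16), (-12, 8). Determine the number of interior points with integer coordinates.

Using the shoelace formula, 2A = |((-10)·8 − (-4)·5) + ((-4)·16 − 18·8) + (18·8 − (-12)·16) + ((-12)·5 − (-10)·8)| = 88, so the area is 44.
The number of boundary lattice points is Σ gcd(|Δx|,|Δy|) = gcd(6,3) + gcd(22,8) + gcd(30,8) + gcd(2,3) = 3+2+2+1 = 8.
Pick's theorem gives I = A − B/2 + 1 = 44 − 8/2 + 1 = 41.

41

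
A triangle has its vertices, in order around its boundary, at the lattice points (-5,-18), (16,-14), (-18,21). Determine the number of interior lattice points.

Using the shoelace formula, 2A = |((-5)·(-14) − 16·(-18)) + (16·21 − (-18)·(-14)) + ((-18)·(-18) − (-5)·21)| = 871, so the area is 871/2.
Along each edge there are gcd(|Δx|,|Δy|)+1 lattice points, so counting each shared vertex once the boundary has gcd(21,4) + gcd(34,35) + gcd(13,39) = 1+1+13 = 15.
Pick's theorem gives I = A − B/2 + 1 = 871/2 − 15/2 + 1 = 429.

429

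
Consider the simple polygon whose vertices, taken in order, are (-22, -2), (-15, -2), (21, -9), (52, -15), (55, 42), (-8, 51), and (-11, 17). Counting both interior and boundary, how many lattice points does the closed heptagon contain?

3670

The shoelace formula gives twice the area as |((-22)·(-2) − (-15)·(-2)) + ((-15)·(-9) − 21·(-2)) + (21·(-15) − 52·(-9)) + (52·42 − 55·(-15)) + (55·51 − (-8)·42) + ((-8)·17 − (-11)·51) + ((-11)·(-2) − (-22)·17)| = 7315, so the area is 7315/2.
Summing gcd(|Δx|,|Δy|) over the edges gives the boundary count: gcd(7,0) + gcd(36,7) + gcd(31,6) + gcd(3,57) + gcd(63,9) + gcd(3,34) + gcd(11,19) = 7+1+1+3+9+1+1 = 23.
Pick's theorem gives I = A − B/2 + 1 = 7315/2 − 23/2 + 1 = 3647, so the closed region contains I + B = 3647 + 23 = 3670 lattice points.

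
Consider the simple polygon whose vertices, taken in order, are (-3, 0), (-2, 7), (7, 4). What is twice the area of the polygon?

66

By the shoelace formula, twice the signed area is |[(-3)·7 − (-2)·0] + [(-2)·4 − 7·7] + [7·0 − (-3)·4]| = 66, so the area is 33.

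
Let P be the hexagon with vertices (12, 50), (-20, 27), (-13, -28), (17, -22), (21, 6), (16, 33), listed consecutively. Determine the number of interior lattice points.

Using the shoelace formula, 2A = |(12·27 − (-20)·50) + ((-20)·(-28) − (-13)·27) + ((-13)·(-22) − 17·(-28)) + (17·6 − 21·(-22)) + (21·33 − 16·6) + (16·50 − 12·33)| = 4562, so the area is 2281.
Summing gcd(|Δx|,|Δy|) over the edges gives the boundary count: gcd(32,23) + gcd(7,55) + gcd(30,6) + gcd(4,28) + gcd(5,27) + gcd(4,17) = 1+1+6+4+1+1 = 14.
By Pick's theorem A = I + B/2 − 1, so I = 2281 − 14/2 + 1 = 2275.

2275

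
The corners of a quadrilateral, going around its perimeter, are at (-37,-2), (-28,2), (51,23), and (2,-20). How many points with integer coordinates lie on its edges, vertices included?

6

Summing gcd(|Δx|,|Δy|) over the edges gives the boundary count: gcd(9,4) + gcd(79,21) + gcd(49,43) + gcd(39,18) = 1+1+1+3 = 6.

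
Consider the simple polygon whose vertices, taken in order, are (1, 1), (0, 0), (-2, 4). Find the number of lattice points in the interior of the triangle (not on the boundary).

Using the shoelace formula, 2A = |(1·0 − 0·1) + (0·4 − (-2)·0) + ((-2)·1 − 1·4)| = 6, so the area is 3.
Along each edge there are gcd(|Δx|,|Δy|)+1 lattice points, so counting each shared vertex once the boundary has gcd(1,1) + gcd(2,4) + gcd(3,3) = 1+2+3 = 6.
Pick's theorem gives I = A − B/2 + 1 = 3 − 6/2 + 1 = 1.

1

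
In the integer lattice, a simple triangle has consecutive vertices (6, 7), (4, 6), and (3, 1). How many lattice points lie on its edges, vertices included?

5

Summing gcd(|Δx|,|Δy|) over the edges gives the boundary count: gcd(2,1) + gcd(1,5) + gcd(3,6) = 1+1+3 = 5.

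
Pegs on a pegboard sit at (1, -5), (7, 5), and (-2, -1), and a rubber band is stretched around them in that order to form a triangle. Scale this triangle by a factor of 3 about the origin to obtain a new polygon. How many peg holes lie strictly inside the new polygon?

By the shoelace formula, twice the signed area is |[1·5 − 7·(-5)] + [7·(-1) − (-2)·5] + [(-2)·(-5) − 1·(-1)]| = 54, so the area is 27.
Summing gcd(|Δx|,|Δy|) over the edges gives the boundary count: gcd(6,10) + gcd(9,6) + gcd(3,4) = 2+3+1 = 6.
Scaling by 3 multiplies the area by 3² = 9 (so the new area is 243) and multiplies the boundary lattice-point count by 3, giving 18.
By Pick's theorem, the interior count of the dilated polygon is 243 − 18/2 + 1 = 235.

235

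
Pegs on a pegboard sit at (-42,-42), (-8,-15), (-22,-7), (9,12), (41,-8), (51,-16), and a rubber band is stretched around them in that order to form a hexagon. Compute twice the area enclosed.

The shoelace formula gives twice the area as |[(-42)·(-15) − (-8)·(-42)] + [(-8)·(-7) − (-22)·(-15)] + [(-22)·12 − 9·(-7)] + [9·(-8) − 41·12] + [41·(-16) − 51·(-8)] + [51·(-42) − (-42)·(-16)]| = 3807, so the area is 1903.5.

3807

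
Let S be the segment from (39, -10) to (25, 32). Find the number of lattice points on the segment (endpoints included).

The number of lattice points on a segment between lattice points is gcd(|Δx|,|Δy|) + 1 = gcd(14,42) + 1 = 14 + 1 = 15.

15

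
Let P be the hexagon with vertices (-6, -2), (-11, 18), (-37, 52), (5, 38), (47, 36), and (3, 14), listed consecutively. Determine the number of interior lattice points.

Using the shoelace formula, 2A = |[(-6)·18 − (-11)·(-2)] + [(-11)·52 − (-37)·18] + [(-37)·38 − 5·52] + [5·36 − 47·38] + [47·14 − 3·36] + [3·(-2) − (-6)·14]| = 2680, so the area is 1340.
Summing gcd(|Δx|,|Δy|) over the edges gives the boundary count: gcd(5,20) + gcd(26,34) + gcd(42,14) + gcd(42,2) + gcd(44,22) + gcd(9,16) = 5+2+14+2+22+1 = 46.
By Pick's theorem A = I + B/2 − 1, so I = 1340 − 46/2 + 1 = 1318.

1318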